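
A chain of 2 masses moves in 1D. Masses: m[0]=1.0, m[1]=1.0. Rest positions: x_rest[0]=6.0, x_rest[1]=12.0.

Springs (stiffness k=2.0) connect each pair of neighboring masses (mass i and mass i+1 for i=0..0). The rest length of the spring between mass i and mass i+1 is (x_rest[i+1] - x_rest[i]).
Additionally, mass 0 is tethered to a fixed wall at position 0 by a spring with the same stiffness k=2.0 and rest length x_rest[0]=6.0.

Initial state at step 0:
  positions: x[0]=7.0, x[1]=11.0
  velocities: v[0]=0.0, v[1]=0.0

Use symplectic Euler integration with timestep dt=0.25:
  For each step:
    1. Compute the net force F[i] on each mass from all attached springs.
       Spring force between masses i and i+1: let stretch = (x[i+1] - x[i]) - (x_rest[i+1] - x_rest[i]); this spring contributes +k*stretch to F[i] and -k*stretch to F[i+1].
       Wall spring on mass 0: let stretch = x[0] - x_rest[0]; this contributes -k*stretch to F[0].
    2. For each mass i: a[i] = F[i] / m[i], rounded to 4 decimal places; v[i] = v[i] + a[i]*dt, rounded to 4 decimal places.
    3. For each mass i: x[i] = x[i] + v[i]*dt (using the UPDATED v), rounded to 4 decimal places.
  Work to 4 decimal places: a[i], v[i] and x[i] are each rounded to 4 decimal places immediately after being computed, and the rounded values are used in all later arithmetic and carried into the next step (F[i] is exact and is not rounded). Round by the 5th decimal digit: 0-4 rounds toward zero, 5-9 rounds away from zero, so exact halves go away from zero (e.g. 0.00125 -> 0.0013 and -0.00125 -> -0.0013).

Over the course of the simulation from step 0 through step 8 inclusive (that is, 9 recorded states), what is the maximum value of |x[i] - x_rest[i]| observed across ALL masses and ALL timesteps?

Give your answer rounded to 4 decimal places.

Step 0: x=[7.0000 11.0000] v=[0.0000 0.0000]
Step 1: x=[6.6250 11.2500] v=[-1.5000 1.0000]
Step 2: x=[6.0000 11.6719] v=[-2.5000 1.6875]
Step 3: x=[5.3340 12.1348] v=[-2.6641 1.8516]
Step 4: x=[4.8513 12.4976] v=[-1.9307 1.4512]
Step 5: x=[4.7180 12.6546] v=[-0.5332 0.6281]
Step 6: x=[4.9870 12.5696] v=[1.0761 -0.3402]
Step 7: x=[5.5805 12.2867] v=[2.3739 -1.1315]
Step 8: x=[6.3147 11.9156] v=[2.9368 -1.4846]
Max displacement = 1.2820

Answer: 1.2820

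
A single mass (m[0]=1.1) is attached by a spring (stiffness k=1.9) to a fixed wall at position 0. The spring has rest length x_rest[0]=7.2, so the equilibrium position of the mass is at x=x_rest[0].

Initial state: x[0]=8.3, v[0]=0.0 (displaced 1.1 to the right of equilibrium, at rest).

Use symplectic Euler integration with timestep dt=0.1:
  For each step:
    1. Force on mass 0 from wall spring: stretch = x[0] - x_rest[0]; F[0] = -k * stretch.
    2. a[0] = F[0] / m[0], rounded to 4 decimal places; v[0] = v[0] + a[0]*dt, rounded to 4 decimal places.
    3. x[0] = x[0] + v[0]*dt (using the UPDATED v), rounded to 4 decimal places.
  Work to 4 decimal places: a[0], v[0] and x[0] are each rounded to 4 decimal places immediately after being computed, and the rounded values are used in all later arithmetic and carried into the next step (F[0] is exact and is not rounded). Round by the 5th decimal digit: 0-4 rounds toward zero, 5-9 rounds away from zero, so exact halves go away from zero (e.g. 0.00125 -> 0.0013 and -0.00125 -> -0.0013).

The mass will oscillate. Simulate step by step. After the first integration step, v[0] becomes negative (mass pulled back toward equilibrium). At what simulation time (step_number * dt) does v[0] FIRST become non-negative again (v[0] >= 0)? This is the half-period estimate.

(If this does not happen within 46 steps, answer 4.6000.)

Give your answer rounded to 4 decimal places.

Answer: 2.4000

Derivation:
Step 0: x=[8.3000] v=[0.0000]
Step 1: x=[8.2810] v=[-0.1900]
Step 2: x=[8.2433] v=[-0.3767]
Step 3: x=[8.1876] v=[-0.5569]
Step 4: x=[8.1149] v=[-0.7275]
Step 5: x=[8.0264] v=[-0.8855]
Step 6: x=[7.9236] v=[-1.0282]
Step 7: x=[7.8083] v=[-1.1532]
Step 8: x=[7.6825] v=[-1.2583]
Step 9: x=[7.5483] v=[-1.3416]
Step 10: x=[7.4081] v=[-1.4018]
Step 11: x=[7.2643] v=[-1.4377]
Step 12: x=[7.1194] v=[-1.4488]
Step 13: x=[6.9759] v=[-1.4349]
Step 14: x=[6.8363] v=[-1.3962]
Step 15: x=[6.7030] v=[-1.3334]
Step 16: x=[6.5782] v=[-1.2476]
Step 17: x=[6.4642] v=[-1.1402]
Step 18: x=[6.3629] v=[-1.0131]
Step 19: x=[6.2761] v=[-0.8685]
Step 20: x=[6.2052] v=[-0.7089]
Step 21: x=[6.1515] v=[-0.5371]
Step 22: x=[6.1159] v=[-0.3560]
Step 23: x=[6.0990] v=[-0.1688]
Step 24: x=[6.1011] v=[0.0214]
First v>=0 after going negative at step 24, time=2.4000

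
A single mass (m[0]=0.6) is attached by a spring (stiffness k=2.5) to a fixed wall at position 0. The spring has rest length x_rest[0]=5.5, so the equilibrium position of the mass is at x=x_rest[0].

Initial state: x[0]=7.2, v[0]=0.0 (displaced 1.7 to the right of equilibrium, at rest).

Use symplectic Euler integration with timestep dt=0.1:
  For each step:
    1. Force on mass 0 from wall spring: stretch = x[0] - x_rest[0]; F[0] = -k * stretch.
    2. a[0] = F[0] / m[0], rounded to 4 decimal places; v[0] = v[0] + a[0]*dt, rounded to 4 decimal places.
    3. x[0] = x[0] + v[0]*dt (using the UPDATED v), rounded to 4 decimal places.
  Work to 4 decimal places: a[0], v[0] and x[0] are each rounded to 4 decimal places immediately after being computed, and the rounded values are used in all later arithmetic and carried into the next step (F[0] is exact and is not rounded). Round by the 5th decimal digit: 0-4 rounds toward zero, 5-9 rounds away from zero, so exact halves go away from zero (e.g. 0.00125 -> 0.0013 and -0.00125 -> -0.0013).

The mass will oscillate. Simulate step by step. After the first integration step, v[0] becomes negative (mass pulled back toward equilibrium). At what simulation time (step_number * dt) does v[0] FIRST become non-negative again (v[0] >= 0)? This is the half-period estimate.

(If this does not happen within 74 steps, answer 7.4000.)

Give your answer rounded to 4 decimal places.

Step 0: x=[7.2000] v=[0.0000]
Step 1: x=[7.1292] v=[-0.7083]
Step 2: x=[6.9905] v=[-1.3871]
Step 3: x=[6.7897] v=[-2.0081]
Step 4: x=[6.5352] v=[-2.5455]
Step 5: x=[6.2375] v=[-2.9768]
Step 6: x=[5.9091] v=[-3.2841]
Step 7: x=[5.5636] v=[-3.4546]
Step 8: x=[5.2155] v=[-3.4811]
Step 9: x=[4.8792] v=[-3.3626]
Step 10: x=[4.5688] v=[-3.1039]
Step 11: x=[4.2972] v=[-2.7159]
Step 12: x=[4.0757] v=[-2.2147]
Step 13: x=[3.9136] v=[-1.6212]
Step 14: x=[3.8176] v=[-0.9602]
Step 15: x=[3.7917] v=[-0.2592]
Step 16: x=[3.8370] v=[0.4526]
First v>=0 after going negative at step 16, time=1.6000

Answer: 1.6000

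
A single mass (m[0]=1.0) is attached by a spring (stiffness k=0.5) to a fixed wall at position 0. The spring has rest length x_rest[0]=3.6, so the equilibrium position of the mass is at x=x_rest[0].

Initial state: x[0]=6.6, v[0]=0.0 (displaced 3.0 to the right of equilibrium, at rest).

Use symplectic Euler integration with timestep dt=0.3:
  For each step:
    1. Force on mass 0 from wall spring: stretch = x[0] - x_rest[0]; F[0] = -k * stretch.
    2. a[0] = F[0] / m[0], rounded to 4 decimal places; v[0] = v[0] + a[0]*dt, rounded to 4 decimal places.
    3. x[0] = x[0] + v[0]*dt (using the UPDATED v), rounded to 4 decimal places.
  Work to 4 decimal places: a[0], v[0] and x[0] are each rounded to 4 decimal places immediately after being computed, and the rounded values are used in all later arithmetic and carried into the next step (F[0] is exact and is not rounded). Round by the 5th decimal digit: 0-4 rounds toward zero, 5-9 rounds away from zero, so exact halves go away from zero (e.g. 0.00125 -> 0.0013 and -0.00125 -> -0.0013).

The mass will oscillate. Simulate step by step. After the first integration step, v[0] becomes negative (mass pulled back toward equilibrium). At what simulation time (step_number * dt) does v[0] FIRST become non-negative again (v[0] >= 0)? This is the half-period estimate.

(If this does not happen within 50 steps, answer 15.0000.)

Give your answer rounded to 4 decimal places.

Step 0: x=[6.6000] v=[0.0000]
Step 1: x=[6.4650] v=[-0.4500]
Step 2: x=[6.2011] v=[-0.8798]
Step 3: x=[5.8201] v=[-1.2700]
Step 4: x=[5.3392] v=[-1.6030]
Step 5: x=[4.7800] v=[-1.8639]
Step 6: x=[4.1677] v=[-2.0409]
Step 7: x=[3.5299] v=[-2.1261]
Step 8: x=[2.8952] v=[-2.1156]
Step 9: x=[2.2922] v=[-2.0099]
Step 10: x=[1.7481] v=[-1.8137]
Step 11: x=[1.2873] v=[-1.5359]
Step 12: x=[0.9306] v=[-1.1890]
Step 13: x=[0.6940] v=[-0.7886]
Step 14: x=[0.5882] v=[-0.3527]
Step 15: x=[0.6179] v=[0.0991]
First v>=0 after going negative at step 15, time=4.5000

Answer: 4.5000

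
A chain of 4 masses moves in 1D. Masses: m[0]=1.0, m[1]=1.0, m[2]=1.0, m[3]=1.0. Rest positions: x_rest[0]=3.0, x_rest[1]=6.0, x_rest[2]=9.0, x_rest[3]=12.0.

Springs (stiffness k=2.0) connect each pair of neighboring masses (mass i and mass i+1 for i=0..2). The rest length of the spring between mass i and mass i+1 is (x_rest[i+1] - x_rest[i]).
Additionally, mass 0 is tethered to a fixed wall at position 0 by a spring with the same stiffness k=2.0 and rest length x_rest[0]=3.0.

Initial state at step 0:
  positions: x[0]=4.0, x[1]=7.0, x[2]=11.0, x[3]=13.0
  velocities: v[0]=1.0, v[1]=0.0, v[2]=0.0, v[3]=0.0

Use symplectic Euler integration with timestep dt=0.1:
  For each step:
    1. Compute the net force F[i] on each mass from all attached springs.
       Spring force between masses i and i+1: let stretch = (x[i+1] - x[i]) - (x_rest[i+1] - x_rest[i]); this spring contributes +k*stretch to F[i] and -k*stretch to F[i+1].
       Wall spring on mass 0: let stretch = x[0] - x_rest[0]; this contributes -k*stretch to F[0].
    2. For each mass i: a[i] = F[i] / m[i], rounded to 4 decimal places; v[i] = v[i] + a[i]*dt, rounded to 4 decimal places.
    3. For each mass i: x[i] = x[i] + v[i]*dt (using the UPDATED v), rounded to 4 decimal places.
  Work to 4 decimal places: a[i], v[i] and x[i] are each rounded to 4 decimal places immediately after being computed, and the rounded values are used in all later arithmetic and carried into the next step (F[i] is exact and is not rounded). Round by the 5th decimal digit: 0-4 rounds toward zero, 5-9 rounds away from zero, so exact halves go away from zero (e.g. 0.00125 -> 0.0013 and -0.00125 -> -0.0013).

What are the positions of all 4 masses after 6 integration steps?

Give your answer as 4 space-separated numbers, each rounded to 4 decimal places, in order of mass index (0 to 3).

Answer: 4.1277 7.3537 10.3172 13.3419

Derivation:
Step 0: x=[4.0000 7.0000 11.0000 13.0000] v=[1.0000 0.0000 0.0000 0.0000]
Step 1: x=[4.0800 7.0200 10.9600 13.0200] v=[0.8000 0.2000 -0.4000 0.2000]
Step 2: x=[4.1372 7.0600 10.8824 13.0588] v=[0.5720 0.4000 -0.7760 0.3880]
Step 3: x=[4.1701 7.1180 10.7719 13.1141] v=[0.3291 0.5799 -1.1052 0.5527]
Step 4: x=[4.1786 7.1901 10.6352 13.1825] v=[0.0847 0.7211 -1.3675 0.6843]
Step 5: x=[4.1637 7.2709 10.4805 13.2600] v=[-0.1487 0.8078 -1.5471 0.7748]
Step 6: x=[4.1277 7.3537 10.3172 13.3419] v=[-0.3600 0.8283 -1.6331 0.8189]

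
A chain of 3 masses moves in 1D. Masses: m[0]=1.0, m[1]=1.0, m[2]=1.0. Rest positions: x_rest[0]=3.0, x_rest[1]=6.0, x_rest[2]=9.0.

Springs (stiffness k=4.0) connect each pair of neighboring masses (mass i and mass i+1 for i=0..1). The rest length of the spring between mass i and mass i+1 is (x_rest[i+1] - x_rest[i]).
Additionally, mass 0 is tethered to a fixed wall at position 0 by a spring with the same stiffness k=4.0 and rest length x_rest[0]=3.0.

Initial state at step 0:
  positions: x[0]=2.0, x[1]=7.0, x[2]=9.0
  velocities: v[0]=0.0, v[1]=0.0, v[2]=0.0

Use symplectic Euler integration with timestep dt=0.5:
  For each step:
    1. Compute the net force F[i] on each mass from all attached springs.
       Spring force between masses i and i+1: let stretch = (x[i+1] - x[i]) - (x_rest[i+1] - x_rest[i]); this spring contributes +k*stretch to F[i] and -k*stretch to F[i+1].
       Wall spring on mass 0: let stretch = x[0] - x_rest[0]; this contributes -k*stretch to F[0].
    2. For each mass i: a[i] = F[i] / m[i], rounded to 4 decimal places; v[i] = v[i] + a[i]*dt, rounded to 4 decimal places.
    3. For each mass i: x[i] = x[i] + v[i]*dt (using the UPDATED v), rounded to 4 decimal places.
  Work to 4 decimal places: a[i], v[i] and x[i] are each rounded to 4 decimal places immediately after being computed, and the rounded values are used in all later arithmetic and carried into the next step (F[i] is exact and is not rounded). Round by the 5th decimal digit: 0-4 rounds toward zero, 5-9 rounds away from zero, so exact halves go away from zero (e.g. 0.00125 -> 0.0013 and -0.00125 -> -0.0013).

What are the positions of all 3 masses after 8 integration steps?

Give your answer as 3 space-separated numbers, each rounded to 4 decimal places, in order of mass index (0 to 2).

Answer: 1.0000 8.0000 8.0000

Derivation:
Step 0: x=[2.0000 7.0000 9.0000] v=[0.0000 0.0000 0.0000]
Step 1: x=[5.0000 4.0000 10.0000] v=[6.0000 -6.0000 2.0000]
Step 2: x=[2.0000 8.0000 8.0000] v=[-6.0000 8.0000 -4.0000]
Step 3: x=[3.0000 6.0000 9.0000] v=[2.0000 -4.0000 2.0000]
Step 4: x=[4.0000 4.0000 10.0000] v=[2.0000 -4.0000 2.0000]
Step 5: x=[1.0000 8.0000 8.0000] v=[-6.0000 8.0000 -4.0000]
Step 6: x=[4.0000 5.0000 9.0000] v=[6.0000 -6.0000 2.0000]
Step 7: x=[4.0000 5.0000 9.0000] v=[0.0000 0.0000 0.0000]
Step 8: x=[1.0000 8.0000 8.0000] v=[-6.0000 6.0000 -2.0000]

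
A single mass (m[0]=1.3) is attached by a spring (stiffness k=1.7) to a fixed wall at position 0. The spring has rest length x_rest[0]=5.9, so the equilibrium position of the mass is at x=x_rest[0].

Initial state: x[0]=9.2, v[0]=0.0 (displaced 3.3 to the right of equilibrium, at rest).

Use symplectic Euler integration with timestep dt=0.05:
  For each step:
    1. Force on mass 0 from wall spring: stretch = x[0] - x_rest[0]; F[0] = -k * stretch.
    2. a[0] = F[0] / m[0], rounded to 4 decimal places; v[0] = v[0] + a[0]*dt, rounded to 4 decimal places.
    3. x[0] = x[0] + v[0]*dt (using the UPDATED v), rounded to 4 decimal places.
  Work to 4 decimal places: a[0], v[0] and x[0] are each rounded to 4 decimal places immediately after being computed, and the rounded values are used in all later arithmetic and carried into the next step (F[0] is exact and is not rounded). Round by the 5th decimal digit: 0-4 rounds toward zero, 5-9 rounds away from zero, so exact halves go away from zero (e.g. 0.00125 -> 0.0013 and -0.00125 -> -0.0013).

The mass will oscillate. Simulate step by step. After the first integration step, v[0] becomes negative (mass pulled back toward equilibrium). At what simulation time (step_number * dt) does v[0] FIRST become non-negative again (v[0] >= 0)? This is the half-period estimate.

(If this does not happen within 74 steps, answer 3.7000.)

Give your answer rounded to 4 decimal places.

Step 0: x=[9.2000] v=[0.0000]
Step 1: x=[9.1892] v=[-0.2158]
Step 2: x=[9.1677] v=[-0.4309]
Step 3: x=[9.1355] v=[-0.6446]
Step 4: x=[9.0927] v=[-0.8562]
Step 5: x=[9.0395] v=[-1.0650]
Step 6: x=[8.9760] v=[-1.2703]
Step 7: x=[8.9024] v=[-1.4714]
Step 8: x=[8.8190] v=[-1.6677]
Step 9: x=[8.7261] v=[-1.8586]
Step 10: x=[8.6239] v=[-2.0434]
Step 11: x=[8.5128] v=[-2.2215]
Step 12: x=[8.3932] v=[-2.3923]
Step 13: x=[8.2654] v=[-2.5553]
Step 14: x=[8.1299] v=[-2.7100]
Step 15: x=[7.9871] v=[-2.8558]
Step 16: x=[7.8375] v=[-2.9923]
Step 17: x=[7.6816] v=[-3.1190]
Step 18: x=[7.5198] v=[-3.2355]
Step 19: x=[7.3527] v=[-3.3414]
Step 20: x=[7.1809] v=[-3.4364]
Step 21: x=[7.0049] v=[-3.5202]
Step 22: x=[6.8253] v=[-3.5924]
Step 23: x=[6.6427] v=[-3.6529]
Step 24: x=[6.4576] v=[-3.7015]
Step 25: x=[6.2707] v=[-3.7380]
Step 26: x=[6.0826] v=[-3.7622]
Step 27: x=[5.8939] v=[-3.7741]
Step 28: x=[5.7052] v=[-3.7737]
Step 29: x=[5.5172] v=[-3.7610]
Step 30: x=[5.3304] v=[-3.7360]
Step 31: x=[5.1455] v=[-3.6988]
Step 32: x=[4.9630] v=[-3.6495]
Step 33: x=[4.7836] v=[-3.5882]
Step 34: x=[4.6078] v=[-3.5152]
Step 35: x=[4.4363] v=[-3.4307]
Step 36: x=[4.2696] v=[-3.3350]
Step 37: x=[4.1082] v=[-3.2284]
Step 38: x=[3.9526] v=[-3.1112]
Step 39: x=[3.8034] v=[-2.9839]
Step 40: x=[3.6611] v=[-2.8468]
Step 41: x=[3.5261] v=[-2.7004]
Step 42: x=[3.3988] v=[-2.5452]
Step 43: x=[3.2797] v=[-2.3817]
Step 44: x=[3.1692] v=[-2.2104]
Step 45: x=[3.0676] v=[-2.0319]
Step 46: x=[2.9753] v=[-1.8467]
Step 47: x=[2.8925] v=[-1.6555]
Step 48: x=[2.8196] v=[-1.4589]
Step 49: x=[2.7567] v=[-1.2575]
Step 50: x=[2.7041] v=[-1.0520]
Step 51: x=[2.6620] v=[-0.8430]
Step 52: x=[2.6304] v=[-0.6313]
Step 53: x=[2.6095] v=[-0.4175]
Step 54: x=[2.5994] v=[-0.2024]
Step 55: x=[2.6001] v=[0.0134]
First v>=0 after going negative at step 55, time=2.7500

Answer: 2.7500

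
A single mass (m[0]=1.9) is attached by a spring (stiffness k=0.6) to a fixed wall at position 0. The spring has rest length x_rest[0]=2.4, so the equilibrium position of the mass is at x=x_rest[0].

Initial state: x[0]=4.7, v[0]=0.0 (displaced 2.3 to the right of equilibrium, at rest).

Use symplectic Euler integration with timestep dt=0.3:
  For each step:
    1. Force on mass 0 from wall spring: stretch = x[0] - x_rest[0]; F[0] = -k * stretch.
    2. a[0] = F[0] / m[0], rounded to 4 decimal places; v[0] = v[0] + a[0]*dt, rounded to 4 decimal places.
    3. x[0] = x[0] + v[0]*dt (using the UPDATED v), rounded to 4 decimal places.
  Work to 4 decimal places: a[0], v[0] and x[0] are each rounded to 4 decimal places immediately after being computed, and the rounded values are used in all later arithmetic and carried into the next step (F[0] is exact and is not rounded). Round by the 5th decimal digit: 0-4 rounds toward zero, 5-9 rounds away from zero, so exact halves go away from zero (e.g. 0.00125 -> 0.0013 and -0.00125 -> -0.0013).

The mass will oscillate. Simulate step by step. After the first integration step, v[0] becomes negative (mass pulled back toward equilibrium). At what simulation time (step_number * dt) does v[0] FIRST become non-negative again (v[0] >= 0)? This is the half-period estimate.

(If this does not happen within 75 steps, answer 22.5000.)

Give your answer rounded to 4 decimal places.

Answer: 5.7000

Derivation:
Step 0: x=[4.7000] v=[0.0000]
Step 1: x=[4.6346] v=[-0.2179]
Step 2: x=[4.5057] v=[-0.4296]
Step 3: x=[4.3170] v=[-0.6291]
Step 4: x=[4.0738] v=[-0.8107]
Step 5: x=[3.7830] v=[-0.9693]
Step 6: x=[3.4529] v=[-1.1003]
Step 7: x=[3.0929] v=[-1.2001]
Step 8: x=[2.7132] v=[-1.2657]
Step 9: x=[2.3246] v=[-1.2954]
Step 10: x=[1.9381] v=[-1.2883]
Step 11: x=[1.5648] v=[-1.2445]
Step 12: x=[1.2152] v=[-1.1654]
Step 13: x=[0.8992] v=[-1.0532]
Step 14: x=[0.6259] v=[-0.9110]
Step 15: x=[0.4030] v=[-0.7429]
Step 16: x=[0.2369] v=[-0.5537]
Step 17: x=[0.1323] v=[-0.3488]
Step 18: x=[0.0921] v=[-0.1340]
Step 19: x=[0.1175] v=[0.0846]
First v>=0 after going negative at step 19, time=5.7000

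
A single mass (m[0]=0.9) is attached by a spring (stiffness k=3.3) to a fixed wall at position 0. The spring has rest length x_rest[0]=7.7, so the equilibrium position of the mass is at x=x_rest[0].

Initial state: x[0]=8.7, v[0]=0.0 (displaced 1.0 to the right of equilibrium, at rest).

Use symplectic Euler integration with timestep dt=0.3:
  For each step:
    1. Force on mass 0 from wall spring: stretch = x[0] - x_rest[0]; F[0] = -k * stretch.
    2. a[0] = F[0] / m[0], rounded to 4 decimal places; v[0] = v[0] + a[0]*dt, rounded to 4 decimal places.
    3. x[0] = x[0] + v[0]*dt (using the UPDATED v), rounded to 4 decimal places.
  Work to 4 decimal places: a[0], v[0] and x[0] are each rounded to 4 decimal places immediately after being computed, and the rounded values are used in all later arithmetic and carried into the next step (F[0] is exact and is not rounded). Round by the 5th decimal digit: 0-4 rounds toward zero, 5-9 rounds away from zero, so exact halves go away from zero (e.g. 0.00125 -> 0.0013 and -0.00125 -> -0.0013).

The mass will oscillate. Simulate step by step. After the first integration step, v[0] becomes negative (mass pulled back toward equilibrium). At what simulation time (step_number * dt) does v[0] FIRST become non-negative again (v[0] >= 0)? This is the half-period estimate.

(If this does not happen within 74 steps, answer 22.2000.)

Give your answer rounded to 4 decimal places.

Answer: 1.8000

Derivation:
Step 0: x=[8.7000] v=[0.0000]
Step 1: x=[8.3700] v=[-1.1000]
Step 2: x=[7.8189] v=[-1.8370]
Step 3: x=[7.2286] v=[-1.9678]
Step 4: x=[6.7938] v=[-1.4493]
Step 5: x=[6.6581] v=[-0.4525]
Step 6: x=[6.8662] v=[0.6936]
First v>=0 after going negative at step 6, time=1.8000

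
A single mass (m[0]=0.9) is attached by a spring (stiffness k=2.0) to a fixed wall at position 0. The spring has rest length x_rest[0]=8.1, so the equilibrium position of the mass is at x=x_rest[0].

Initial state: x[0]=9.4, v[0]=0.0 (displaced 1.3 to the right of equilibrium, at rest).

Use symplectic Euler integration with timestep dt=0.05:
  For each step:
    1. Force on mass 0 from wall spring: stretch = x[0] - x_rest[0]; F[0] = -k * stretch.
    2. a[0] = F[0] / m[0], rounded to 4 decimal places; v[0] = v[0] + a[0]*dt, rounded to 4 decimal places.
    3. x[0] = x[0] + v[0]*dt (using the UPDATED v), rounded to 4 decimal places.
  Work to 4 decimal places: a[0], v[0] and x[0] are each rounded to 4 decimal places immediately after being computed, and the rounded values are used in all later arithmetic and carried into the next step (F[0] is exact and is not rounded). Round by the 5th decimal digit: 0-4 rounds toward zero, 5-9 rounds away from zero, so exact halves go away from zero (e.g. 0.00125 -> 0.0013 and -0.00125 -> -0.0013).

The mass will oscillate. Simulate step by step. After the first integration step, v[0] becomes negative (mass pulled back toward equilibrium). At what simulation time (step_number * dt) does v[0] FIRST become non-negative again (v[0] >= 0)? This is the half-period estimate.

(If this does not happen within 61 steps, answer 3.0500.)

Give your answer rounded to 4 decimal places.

Step 0: x=[9.4000] v=[0.0000]
Step 1: x=[9.3928] v=[-0.1444]
Step 2: x=[9.3784] v=[-0.2880]
Step 3: x=[9.3569] v=[-0.4300]
Step 4: x=[9.3284] v=[-0.5697]
Step 5: x=[9.2931] v=[-0.7062]
Step 6: x=[9.2512] v=[-0.8388]
Step 7: x=[9.2029] v=[-0.9667]
Step 8: x=[9.1484] v=[-1.0892]
Step 9: x=[9.0881] v=[-1.2057]
Step 10: x=[9.0223] v=[-1.3155]
Step 11: x=[8.9514] v=[-1.4180]
Step 12: x=[8.8758] v=[-1.5126]
Step 13: x=[8.7959] v=[-1.5988]
Step 14: x=[8.7121] v=[-1.6761]
Step 15: x=[8.6249] v=[-1.7441]
Step 16: x=[8.5348] v=[-1.8024]
Step 17: x=[8.4423] v=[-1.8507]
Step 18: x=[8.3479] v=[-1.8887]
Step 19: x=[8.2521] v=[-1.9162]
Step 20: x=[8.1554] v=[-1.9331]
Step 21: x=[8.0584] v=[-1.9393]
Step 22: x=[7.9617] v=[-1.9347]
Step 23: x=[7.8657] v=[-1.9193]
Step 24: x=[7.7710] v=[-1.8933]
Step 25: x=[7.6782] v=[-1.8567]
Step 26: x=[7.5877] v=[-1.8098]
Step 27: x=[7.5001] v=[-1.7529]
Step 28: x=[7.4158] v=[-1.6862]
Step 29: x=[7.3353] v=[-1.6102]
Step 30: x=[7.2590] v=[-1.5252]
Step 31: x=[7.1874] v=[-1.4318]
Step 32: x=[7.1209] v=[-1.3304]
Step 33: x=[7.0598] v=[-1.2216]
Step 34: x=[7.0045] v=[-1.1060]
Step 35: x=[6.9553] v=[-0.9843]
Step 36: x=[6.9124] v=[-0.8571]
Step 37: x=[6.8761] v=[-0.7251]
Step 38: x=[6.8466] v=[-0.5891]
Step 39: x=[6.8241] v=[-0.4498]
Step 40: x=[6.8087] v=[-0.3080]
Step 41: x=[6.8005] v=[-0.1645]
Step 42: x=[6.7995] v=[-0.0201]
Step 43: x=[6.8057] v=[0.1244]
First v>=0 after going negative at step 43, time=2.1500

Answer: 2.1500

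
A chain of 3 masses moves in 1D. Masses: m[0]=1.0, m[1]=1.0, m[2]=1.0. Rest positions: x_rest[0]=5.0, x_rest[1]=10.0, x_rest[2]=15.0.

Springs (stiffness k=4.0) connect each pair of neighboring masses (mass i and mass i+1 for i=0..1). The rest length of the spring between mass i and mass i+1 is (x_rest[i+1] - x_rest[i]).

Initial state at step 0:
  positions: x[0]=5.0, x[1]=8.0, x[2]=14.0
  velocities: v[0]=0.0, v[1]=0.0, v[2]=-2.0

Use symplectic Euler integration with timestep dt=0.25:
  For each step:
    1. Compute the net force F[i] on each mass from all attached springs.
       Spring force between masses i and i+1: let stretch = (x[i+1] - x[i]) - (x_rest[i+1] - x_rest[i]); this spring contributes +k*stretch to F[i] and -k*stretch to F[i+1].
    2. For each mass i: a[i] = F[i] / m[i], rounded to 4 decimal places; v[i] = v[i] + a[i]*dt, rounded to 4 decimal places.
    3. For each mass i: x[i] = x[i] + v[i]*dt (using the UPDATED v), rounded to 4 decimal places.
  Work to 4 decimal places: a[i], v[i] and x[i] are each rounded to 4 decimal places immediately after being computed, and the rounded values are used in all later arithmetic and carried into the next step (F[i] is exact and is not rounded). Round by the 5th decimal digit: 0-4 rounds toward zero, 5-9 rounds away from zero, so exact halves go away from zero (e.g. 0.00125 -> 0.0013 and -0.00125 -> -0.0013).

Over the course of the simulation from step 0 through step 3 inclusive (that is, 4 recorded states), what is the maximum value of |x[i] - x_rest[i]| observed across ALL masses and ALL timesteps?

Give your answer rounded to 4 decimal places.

Step 0: x=[5.0000 8.0000 14.0000] v=[0.0000 0.0000 -2.0000]
Step 1: x=[4.5000 8.7500 13.2500] v=[-2.0000 3.0000 -3.0000]
Step 2: x=[3.8125 9.5625 12.6250] v=[-2.7500 3.2500 -2.5000]
Step 3: x=[3.3125 9.7031 12.4844] v=[-2.0000 0.5625 -0.5625]
Max displacement = 2.5156

Answer: 2.5156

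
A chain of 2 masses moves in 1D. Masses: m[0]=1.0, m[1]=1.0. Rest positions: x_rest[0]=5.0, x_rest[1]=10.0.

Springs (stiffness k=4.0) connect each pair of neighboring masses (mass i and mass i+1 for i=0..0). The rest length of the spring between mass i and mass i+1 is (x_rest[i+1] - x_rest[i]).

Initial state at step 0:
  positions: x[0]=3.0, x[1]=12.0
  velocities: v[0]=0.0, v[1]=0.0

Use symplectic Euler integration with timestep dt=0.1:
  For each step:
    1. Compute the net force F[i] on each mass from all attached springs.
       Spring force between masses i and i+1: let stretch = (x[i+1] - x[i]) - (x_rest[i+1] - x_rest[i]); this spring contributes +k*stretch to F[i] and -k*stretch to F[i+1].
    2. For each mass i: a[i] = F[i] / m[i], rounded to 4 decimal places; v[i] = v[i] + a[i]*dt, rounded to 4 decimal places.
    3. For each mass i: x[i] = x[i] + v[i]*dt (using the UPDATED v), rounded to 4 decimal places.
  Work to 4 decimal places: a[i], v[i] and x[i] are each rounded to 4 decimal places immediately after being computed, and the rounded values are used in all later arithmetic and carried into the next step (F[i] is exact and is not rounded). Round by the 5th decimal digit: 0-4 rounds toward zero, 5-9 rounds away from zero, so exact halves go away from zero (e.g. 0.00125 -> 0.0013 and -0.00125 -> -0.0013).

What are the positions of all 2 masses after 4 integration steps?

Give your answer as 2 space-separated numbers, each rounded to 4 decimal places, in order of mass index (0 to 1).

Answer: 4.4151 10.5849

Derivation:
Step 0: x=[3.0000 12.0000] v=[0.0000 0.0000]
Step 1: x=[3.1600 11.8400] v=[1.6000 -1.6000]
Step 2: x=[3.4672 11.5328] v=[3.0720 -3.0720]
Step 3: x=[3.8970 11.1030] v=[4.2982 -4.2982]
Step 4: x=[4.4151 10.5849] v=[5.1806 -5.1806]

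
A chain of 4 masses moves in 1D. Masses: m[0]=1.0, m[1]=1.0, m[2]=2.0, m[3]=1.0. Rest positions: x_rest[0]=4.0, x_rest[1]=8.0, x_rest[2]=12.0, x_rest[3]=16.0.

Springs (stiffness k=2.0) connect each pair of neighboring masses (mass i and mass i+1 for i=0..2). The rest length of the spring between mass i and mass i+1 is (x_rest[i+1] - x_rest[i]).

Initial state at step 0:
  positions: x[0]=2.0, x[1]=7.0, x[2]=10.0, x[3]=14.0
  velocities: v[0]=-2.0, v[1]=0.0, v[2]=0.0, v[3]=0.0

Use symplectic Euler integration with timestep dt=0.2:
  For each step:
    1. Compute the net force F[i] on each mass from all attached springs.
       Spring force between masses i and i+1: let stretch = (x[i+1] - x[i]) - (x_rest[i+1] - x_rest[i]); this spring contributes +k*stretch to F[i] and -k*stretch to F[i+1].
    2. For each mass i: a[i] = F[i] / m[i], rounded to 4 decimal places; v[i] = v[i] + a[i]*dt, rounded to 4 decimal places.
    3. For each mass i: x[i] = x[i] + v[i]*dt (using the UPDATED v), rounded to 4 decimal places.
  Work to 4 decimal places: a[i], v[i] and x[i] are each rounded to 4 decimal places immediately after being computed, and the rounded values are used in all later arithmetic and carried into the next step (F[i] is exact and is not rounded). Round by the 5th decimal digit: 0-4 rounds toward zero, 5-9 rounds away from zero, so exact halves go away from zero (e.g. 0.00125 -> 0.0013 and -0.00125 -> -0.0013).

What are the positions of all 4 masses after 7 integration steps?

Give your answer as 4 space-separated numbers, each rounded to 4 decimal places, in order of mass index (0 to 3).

Answer: 1.0447 4.5475 10.1949 14.2178

Derivation:
Step 0: x=[2.0000 7.0000 10.0000 14.0000] v=[-2.0000 0.0000 0.0000 0.0000]
Step 1: x=[1.6800 6.8400 10.0400 14.0000] v=[-1.6000 -0.8000 0.2000 0.0000]
Step 2: x=[1.4528 6.5232 10.1104 14.0032] v=[-1.1360 -1.5840 0.3520 0.0160]
Step 3: x=[1.3112 6.0877 10.1930 14.0150] v=[-0.7078 -2.1773 0.4131 0.0589]
Step 4: x=[1.2318 5.5985 10.2643 14.0410] v=[-0.3972 -2.4458 0.3564 0.1301]
Step 5: x=[1.1817 5.1333 10.3000 14.0849] v=[-0.2505 -2.3262 0.1786 0.2194]
Step 6: x=[1.1277 4.7653 10.2804 14.1460] v=[-0.2699 -1.8402 -0.0978 0.3054]
Step 7: x=[1.0447 4.5475 10.1949 14.2178] v=[-0.4149 -1.0892 -0.4277 0.3592]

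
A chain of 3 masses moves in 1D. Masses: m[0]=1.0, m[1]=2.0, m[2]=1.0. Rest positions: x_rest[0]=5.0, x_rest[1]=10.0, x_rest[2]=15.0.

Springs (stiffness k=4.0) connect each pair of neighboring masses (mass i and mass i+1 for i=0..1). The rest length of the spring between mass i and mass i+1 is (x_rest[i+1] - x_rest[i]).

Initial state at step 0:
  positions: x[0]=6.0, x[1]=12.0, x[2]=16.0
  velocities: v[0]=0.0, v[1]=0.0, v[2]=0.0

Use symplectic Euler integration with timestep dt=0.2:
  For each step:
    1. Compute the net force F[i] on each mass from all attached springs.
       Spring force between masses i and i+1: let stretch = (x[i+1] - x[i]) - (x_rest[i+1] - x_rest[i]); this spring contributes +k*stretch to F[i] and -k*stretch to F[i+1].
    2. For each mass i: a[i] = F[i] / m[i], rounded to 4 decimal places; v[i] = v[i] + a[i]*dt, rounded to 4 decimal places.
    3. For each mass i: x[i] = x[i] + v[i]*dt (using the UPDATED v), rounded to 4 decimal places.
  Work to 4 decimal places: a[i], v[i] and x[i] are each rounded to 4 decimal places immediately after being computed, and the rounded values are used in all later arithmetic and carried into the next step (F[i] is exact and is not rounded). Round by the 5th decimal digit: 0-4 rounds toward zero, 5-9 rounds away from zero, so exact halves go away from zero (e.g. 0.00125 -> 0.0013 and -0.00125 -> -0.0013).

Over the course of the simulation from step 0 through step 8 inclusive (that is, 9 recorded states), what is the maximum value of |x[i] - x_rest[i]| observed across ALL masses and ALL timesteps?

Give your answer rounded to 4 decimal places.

Answer: 2.0213

Derivation:
Step 0: x=[6.0000 12.0000 16.0000] v=[0.0000 0.0000 0.0000]
Step 1: x=[6.1600 11.8400 16.1600] v=[0.8000 -0.8000 0.8000]
Step 2: x=[6.4288 11.5712 16.4288] v=[1.3440 -1.3440 1.3440]
Step 3: x=[6.7204 11.2796 16.7204] v=[1.4579 -1.4579 1.4579]
Step 4: x=[6.9415 11.0585 16.9415] v=[1.1053 -1.1053 1.1053]
Step 5: x=[7.0213 10.9787 17.0213] v=[0.3989 -0.3989 0.3989]
Step 6: x=[6.9343 11.0657 16.9343] v=[-0.4352 0.4352 -0.4352]
Step 7: x=[6.7083 11.2917 16.7083] v=[-1.1301 1.1301 -1.1301]
Step 8: x=[6.4156 11.5844 16.4156] v=[-1.4634 1.4634 -1.4634]
Max displacement = 2.0213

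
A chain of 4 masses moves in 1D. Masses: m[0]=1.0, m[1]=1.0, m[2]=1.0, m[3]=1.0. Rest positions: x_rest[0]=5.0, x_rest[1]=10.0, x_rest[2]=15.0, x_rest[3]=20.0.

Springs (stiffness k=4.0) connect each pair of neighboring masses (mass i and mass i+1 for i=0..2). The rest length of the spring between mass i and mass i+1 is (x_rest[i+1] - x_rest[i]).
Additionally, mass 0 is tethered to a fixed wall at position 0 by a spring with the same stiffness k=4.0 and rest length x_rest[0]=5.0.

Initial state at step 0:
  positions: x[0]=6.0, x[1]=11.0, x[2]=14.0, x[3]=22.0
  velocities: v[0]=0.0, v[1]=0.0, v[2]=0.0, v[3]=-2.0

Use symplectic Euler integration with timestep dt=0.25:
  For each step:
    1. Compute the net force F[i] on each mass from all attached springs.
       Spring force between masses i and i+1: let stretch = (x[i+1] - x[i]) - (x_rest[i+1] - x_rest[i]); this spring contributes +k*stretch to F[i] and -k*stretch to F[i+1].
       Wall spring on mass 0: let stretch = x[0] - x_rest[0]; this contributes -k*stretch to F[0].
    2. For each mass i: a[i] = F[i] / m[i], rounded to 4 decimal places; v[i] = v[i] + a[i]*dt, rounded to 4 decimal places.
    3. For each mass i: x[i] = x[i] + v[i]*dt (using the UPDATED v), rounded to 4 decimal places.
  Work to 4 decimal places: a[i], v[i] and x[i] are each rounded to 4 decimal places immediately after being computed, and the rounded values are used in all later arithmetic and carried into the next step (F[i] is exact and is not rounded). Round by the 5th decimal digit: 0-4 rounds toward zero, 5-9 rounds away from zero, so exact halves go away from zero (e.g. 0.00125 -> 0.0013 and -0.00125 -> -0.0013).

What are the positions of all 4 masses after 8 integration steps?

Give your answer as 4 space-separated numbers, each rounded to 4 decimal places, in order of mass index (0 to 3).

Step 0: x=[6.0000 11.0000 14.0000 22.0000] v=[0.0000 0.0000 0.0000 -2.0000]
Step 1: x=[5.7500 10.5000 15.2500 20.7500] v=[-1.0000 -2.0000 5.0000 -5.0000]
Step 2: x=[5.2500 10.0000 16.6875 19.3750] v=[-2.0000 -2.0000 5.7500 -5.5000]
Step 3: x=[4.6250 9.9844 17.1250 18.5781] v=[-2.5000 -0.0625 1.7500 -3.1875]
Step 4: x=[4.1836 10.4141 16.1406 18.6680] v=[-1.7656 1.7187 -3.9375 0.3594]
Step 5: x=[4.2539 10.7178 14.3565 19.3760] v=[0.2813 1.2147 -7.1366 2.8320]
Step 6: x=[4.8767 10.3152 12.9176 20.0791] v=[2.4913 -1.6105 -5.7558 2.8125]
Step 7: x=[5.6400 9.2036 12.6184 20.2419] v=[3.0531 -4.4466 -1.1967 0.6510]
Step 8: x=[5.8842 8.0548 13.3714 19.7488] v=[0.9767 -4.5954 3.0120 -1.9725]

Answer: 5.8842 8.0548 13.3714 19.7488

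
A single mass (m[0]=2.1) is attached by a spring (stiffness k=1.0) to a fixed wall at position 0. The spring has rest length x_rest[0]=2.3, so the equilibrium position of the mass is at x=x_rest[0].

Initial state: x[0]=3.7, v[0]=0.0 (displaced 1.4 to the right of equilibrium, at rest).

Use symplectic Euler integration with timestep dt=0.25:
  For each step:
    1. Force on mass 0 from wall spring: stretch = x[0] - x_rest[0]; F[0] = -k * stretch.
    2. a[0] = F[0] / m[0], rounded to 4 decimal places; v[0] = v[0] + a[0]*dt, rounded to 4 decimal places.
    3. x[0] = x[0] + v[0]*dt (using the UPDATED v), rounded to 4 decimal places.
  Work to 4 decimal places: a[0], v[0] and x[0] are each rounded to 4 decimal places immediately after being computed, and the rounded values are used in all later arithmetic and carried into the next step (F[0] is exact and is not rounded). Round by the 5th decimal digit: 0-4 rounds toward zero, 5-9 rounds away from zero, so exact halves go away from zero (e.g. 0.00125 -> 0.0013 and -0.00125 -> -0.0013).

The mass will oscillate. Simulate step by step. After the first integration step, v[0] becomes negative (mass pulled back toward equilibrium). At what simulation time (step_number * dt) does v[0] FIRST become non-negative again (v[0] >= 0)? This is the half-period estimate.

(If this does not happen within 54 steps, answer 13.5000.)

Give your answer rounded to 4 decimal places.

Answer: 4.7500

Derivation:
Step 0: x=[3.7000] v=[0.0000]
Step 1: x=[3.6583] v=[-0.1667]
Step 2: x=[3.5762] v=[-0.3284]
Step 3: x=[3.4561] v=[-0.4803]
Step 4: x=[3.3016] v=[-0.6179]
Step 5: x=[3.1173] v=[-0.7372]
Step 6: x=[2.9087] v=[-0.8345]
Step 7: x=[2.6820] v=[-0.9070]
Step 8: x=[2.4439] v=[-0.9525]
Step 9: x=[2.2015] v=[-0.9696]
Step 10: x=[1.9620] v=[-0.9579]
Step 11: x=[1.7326] v=[-0.9177]
Step 12: x=[1.5201] v=[-0.8502]
Step 13: x=[1.3308] v=[-0.7574]
Step 14: x=[1.1703] v=[-0.6420]
Step 15: x=[1.0434] v=[-0.5075]
Step 16: x=[0.9539] v=[-0.3579]
Step 17: x=[0.9045] v=[-0.1977]
Step 18: x=[0.8966] v=[-0.0316]
Step 19: x=[0.9305] v=[0.1355]
First v>=0 after going negative at step 19, time=4.7500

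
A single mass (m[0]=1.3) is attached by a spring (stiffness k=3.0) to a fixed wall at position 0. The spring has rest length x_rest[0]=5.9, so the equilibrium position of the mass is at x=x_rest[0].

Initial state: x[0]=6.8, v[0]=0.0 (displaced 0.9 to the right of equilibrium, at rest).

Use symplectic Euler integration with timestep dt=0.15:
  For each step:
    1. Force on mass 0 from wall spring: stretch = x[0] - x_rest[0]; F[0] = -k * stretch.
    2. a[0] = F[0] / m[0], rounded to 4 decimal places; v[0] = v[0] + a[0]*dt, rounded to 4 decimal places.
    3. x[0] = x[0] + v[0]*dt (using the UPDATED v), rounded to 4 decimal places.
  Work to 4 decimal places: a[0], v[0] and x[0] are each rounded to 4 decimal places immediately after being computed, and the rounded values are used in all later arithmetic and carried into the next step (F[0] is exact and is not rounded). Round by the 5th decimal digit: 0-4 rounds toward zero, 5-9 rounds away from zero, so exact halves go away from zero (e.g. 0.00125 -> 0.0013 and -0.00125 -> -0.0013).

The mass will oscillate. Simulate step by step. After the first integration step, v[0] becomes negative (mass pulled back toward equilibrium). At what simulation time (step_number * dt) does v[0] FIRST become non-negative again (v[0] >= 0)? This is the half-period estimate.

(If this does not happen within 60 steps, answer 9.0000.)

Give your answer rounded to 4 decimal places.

Step 0: x=[6.8000] v=[0.0000]
Step 1: x=[6.7533] v=[-0.3115]
Step 2: x=[6.6623] v=[-0.6069]
Step 3: x=[6.5317] v=[-0.8708]
Step 4: x=[6.3683] v=[-1.0895]
Step 5: x=[6.1806] v=[-1.2516]
Step 6: x=[5.9783] v=[-1.3487]
Step 7: x=[5.7719] v=[-1.3758]
Step 8: x=[5.5722] v=[-1.3315]
Step 9: x=[5.3895] v=[-1.2180]
Step 10: x=[5.2333] v=[-1.0413]
Step 11: x=[5.1117] v=[-0.8105]
Step 12: x=[5.0311] v=[-0.5376]
Step 13: x=[4.9956] v=[-0.2368]
Step 14: x=[5.0070] v=[0.0763]
First v>=0 after going negative at step 14, time=2.1000

Answer: 2.1000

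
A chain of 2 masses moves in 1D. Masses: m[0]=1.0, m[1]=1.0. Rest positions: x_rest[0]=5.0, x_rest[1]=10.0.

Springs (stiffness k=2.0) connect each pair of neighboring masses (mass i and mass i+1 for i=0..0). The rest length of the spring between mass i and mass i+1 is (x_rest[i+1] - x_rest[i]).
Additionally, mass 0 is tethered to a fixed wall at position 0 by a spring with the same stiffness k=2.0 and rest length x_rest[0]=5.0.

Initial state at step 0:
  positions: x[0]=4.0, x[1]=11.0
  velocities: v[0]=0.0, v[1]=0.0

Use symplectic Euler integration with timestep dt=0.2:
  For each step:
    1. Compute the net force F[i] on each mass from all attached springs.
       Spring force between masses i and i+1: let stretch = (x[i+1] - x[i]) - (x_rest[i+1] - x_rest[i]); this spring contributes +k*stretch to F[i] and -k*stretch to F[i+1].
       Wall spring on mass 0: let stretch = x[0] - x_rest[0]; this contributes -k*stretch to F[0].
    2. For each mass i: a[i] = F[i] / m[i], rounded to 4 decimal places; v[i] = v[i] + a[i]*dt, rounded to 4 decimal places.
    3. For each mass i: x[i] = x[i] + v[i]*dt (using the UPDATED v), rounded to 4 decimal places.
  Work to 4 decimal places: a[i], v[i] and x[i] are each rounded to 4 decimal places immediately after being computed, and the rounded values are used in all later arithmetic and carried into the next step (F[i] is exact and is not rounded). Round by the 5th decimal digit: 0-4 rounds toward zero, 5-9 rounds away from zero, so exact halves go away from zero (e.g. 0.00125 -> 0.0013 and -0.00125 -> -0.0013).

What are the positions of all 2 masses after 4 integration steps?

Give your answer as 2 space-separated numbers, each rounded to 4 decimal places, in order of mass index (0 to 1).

Answer: 5.7051 9.8348

Derivation:
Step 0: x=[4.0000 11.0000] v=[0.0000 0.0000]
Step 1: x=[4.2400 10.8400] v=[1.2000 -0.8000]
Step 2: x=[4.6688 10.5520] v=[2.1440 -1.4400]
Step 3: x=[5.1948 10.1933] v=[2.6298 -1.7933]
Step 4: x=[5.7051 9.8348] v=[2.5513 -1.7927]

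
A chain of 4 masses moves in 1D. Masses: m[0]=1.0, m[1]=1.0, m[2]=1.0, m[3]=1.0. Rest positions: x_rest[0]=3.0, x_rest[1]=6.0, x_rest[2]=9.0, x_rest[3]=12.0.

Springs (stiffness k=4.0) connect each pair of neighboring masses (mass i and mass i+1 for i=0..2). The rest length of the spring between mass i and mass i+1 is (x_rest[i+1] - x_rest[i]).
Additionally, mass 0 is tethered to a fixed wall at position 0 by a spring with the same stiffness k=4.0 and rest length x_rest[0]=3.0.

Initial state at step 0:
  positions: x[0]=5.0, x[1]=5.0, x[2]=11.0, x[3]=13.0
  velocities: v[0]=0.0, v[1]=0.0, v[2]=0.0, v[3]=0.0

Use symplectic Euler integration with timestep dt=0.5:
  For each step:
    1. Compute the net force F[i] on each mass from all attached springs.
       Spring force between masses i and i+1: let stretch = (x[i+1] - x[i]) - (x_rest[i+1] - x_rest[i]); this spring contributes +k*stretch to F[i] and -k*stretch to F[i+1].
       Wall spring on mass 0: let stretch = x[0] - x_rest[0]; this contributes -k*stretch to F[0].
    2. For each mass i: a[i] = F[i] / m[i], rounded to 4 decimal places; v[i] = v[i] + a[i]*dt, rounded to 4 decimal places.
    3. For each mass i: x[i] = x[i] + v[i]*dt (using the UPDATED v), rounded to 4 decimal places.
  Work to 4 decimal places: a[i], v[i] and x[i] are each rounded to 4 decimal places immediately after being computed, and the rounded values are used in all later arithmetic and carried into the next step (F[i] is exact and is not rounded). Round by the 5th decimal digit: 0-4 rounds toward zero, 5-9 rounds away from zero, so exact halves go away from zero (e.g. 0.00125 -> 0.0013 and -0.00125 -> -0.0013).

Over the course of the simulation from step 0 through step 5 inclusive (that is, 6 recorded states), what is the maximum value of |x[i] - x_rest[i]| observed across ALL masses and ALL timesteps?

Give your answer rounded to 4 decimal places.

Answer: 5.0000

Derivation:
Step 0: x=[5.0000 5.0000 11.0000 13.0000] v=[0.0000 0.0000 0.0000 0.0000]
Step 1: x=[0.0000 11.0000 7.0000 14.0000] v=[-10.0000 12.0000 -8.0000 2.0000]
Step 2: x=[6.0000 2.0000 14.0000 11.0000] v=[12.0000 -18.0000 14.0000 -6.0000]
Step 3: x=[2.0000 9.0000 6.0000 14.0000] v=[-8.0000 14.0000 -16.0000 6.0000]
Step 4: x=[3.0000 6.0000 9.0000 12.0000] v=[2.0000 -6.0000 6.0000 -4.0000]
Step 5: x=[4.0000 3.0000 12.0000 10.0000] v=[2.0000 -6.0000 6.0000 -4.0000]
Max displacement = 5.0000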